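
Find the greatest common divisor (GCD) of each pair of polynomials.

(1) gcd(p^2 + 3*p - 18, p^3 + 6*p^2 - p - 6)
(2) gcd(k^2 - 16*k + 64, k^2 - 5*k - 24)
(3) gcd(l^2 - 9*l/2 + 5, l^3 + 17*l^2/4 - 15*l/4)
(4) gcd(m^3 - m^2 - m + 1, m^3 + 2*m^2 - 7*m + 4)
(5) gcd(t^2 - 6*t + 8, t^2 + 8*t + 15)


(1) = p + 6
(2) = gcd((k - 8)^2, (k - 8)*(k + 3)) = k - 8
(3) = 1
(4) = gcd((m - 1)^2*(m + 1), (m - 1)^2*(m + 4)) = m^2 - 2*m + 1
(5) = gcd((t - 4)*(t - 2), (t + 3)*(t + 5)) = 1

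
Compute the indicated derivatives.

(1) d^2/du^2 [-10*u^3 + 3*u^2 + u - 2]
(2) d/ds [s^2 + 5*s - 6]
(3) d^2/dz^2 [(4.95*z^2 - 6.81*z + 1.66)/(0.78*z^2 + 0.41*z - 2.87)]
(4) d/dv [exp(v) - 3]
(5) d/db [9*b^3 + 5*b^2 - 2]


(1) = 6 - 60*u
(2) = 2*s + 5
(3) = (-11.452428*z^3 + 72.546084*z^2 - 88.283988*z + 73.5089)/(0.474552*z^6 + 0.748332*z^5 - 4.84497*z^4 - 5.438035*z^3 + 17.827005*z^2 + 10.131387*z - 23.639903)
(4) = exp(v)
(5) = b*(27*b + 10)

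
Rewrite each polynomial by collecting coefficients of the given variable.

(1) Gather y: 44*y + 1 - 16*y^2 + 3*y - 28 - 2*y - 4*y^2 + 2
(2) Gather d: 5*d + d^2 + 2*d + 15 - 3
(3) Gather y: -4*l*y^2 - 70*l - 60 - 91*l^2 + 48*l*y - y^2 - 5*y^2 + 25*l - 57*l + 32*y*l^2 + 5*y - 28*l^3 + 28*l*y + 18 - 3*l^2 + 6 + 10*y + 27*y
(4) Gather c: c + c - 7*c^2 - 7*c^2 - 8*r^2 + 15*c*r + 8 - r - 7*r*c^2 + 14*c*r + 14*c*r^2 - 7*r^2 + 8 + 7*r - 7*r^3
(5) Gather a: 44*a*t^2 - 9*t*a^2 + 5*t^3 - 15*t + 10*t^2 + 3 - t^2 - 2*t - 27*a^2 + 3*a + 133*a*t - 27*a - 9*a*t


(1) = -20*y^2 + 45*y - 25
(2) = d^2 + 7*d + 12
(3) = -28*l^3 - 94*l^2 - 102*l + y^2*(-4*l - 6) + y*(32*l^2 + 76*l + 42) - 36
(4) = c^2*(-7*r - 14) + c*(14*r^2 + 29*r + 2) - 7*r^3 - 15*r^2 + 6*r + 16
(5) = a^2*(-9*t - 27) + a*(44*t^2 + 124*t - 24) + 5*t^3 + 9*t^2 - 17*t + 3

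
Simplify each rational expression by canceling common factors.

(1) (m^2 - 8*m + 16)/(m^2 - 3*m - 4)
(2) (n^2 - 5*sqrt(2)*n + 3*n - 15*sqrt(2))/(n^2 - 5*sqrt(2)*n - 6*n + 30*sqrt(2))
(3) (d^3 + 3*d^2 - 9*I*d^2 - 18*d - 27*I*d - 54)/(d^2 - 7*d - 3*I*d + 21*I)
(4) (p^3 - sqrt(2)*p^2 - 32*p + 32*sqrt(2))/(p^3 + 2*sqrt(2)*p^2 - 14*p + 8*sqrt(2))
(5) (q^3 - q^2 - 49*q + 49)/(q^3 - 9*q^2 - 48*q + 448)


(1) = (m - 4)/(m + 1)
(2) = (n + 3)/(n - 6)
(3) = (d^2 + d*(3 - 6*I) - 18*I)/(d - 7)
(4) = (p - 4*sqrt(2))/(p - sqrt(2))
(5) = (q^2 - 8*q + 7)/(q^2 - 16*q + 64)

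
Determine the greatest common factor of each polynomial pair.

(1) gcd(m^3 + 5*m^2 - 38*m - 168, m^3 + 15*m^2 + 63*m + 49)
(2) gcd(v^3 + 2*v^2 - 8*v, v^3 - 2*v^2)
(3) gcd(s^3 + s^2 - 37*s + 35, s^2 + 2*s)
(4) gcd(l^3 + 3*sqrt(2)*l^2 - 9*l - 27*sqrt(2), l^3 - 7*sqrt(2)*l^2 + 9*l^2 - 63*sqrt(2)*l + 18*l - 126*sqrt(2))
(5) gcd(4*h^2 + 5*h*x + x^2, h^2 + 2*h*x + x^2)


(1) = m + 7
(2) = v^2 - 2*v
(3) = gcd((s - 5)*(s - 1)*(s + 7), s*(s + 2)) = 1
(4) = l + 3
(5) = gcd((h + x)*(4*h + x), (h + x)^2) = h + x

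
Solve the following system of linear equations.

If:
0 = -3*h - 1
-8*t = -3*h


Then:
h = -1/3
t = -1/8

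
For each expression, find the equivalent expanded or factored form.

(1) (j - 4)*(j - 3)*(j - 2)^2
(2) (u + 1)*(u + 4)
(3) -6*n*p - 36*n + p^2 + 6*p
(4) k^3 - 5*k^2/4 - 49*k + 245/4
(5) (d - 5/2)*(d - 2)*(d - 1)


(1) = j^4 - 11*j^3 + 44*j^2 - 76*j + 48
(2) = u^2 + 5*u + 4
(3) = (-6*n + p)*(p + 6)
(4) = (k - 7)*(k - 5/4)*(k + 7)
(5) = d^3 - 11*d^2/2 + 19*d/2 - 5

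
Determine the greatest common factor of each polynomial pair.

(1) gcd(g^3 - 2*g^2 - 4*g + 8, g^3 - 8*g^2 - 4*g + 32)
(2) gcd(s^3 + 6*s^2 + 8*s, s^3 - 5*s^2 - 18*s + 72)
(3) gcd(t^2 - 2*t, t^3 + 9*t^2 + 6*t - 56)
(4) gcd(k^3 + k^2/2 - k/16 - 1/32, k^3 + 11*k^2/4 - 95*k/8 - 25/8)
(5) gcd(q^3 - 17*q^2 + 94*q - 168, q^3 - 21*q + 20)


(1) = gcd((g - 2)^2*(g + 2), (g - 8)*(g - 2)*(g + 2)) = g^2 - 4
(2) = gcd(s*(s + 2)*(s + 4), (s - 6)*(s - 3)*(s + 4)) = s + 4
(3) = t - 2
(4) = k + 1/4
(5) = gcd((q - 7)*(q - 6)*(q - 4), (q - 4)*(q - 1)*(q + 5)) = q - 4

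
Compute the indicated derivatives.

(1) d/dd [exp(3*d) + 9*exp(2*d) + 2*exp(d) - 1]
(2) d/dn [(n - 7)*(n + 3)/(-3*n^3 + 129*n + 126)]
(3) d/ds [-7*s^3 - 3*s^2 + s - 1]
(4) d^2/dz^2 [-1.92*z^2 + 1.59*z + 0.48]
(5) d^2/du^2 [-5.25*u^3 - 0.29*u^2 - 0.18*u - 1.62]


(1) = (3*exp(2*d) + 18*exp(d) + 2)*exp(d)
(2) = (n^2 + 6*n + 15)/(3*(n^4 + 14*n^3 + 61*n^2 + 84*n + 36))
(3) = -21*s^2 - 6*s + 1
(4) = -3.84000000000000
(5) = -31.5*u - 0.58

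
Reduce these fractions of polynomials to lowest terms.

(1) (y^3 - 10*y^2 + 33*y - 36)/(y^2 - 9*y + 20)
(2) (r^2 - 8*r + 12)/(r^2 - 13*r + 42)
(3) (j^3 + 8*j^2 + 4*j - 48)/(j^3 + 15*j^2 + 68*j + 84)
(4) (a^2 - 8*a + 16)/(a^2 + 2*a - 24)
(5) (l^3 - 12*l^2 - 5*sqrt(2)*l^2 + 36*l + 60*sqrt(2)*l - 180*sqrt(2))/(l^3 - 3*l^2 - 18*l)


(1) = (y^2 - 6*y + 9)/(y - 5)
(2) = (r - 2)/(r - 7)
(3) = (j^2 + 2*j - 8)/(j^2 + 9*j + 14)
(4) = (a - 4)/(a + 6)
(5) = (l^2 + l*(-5*sqrt(2) - 6) + 30*sqrt(2))/(l^2 + 3*l)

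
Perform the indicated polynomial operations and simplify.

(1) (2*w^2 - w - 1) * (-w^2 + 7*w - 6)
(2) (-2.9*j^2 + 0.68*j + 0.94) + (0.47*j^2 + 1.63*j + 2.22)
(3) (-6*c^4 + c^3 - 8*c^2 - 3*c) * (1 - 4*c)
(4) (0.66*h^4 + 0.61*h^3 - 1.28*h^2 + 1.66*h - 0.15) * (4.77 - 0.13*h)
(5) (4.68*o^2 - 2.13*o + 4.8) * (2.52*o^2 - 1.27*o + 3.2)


(1) = -2*w^4 + 15*w^3 - 18*w^2 - w + 6
(2) = -2.43*j^2 + 2.31*j + 3.16
(3) = 24*c^5 - 10*c^4 + 33*c^3 + 4*c^2 - 3*c
(4) = -0.0858*h^5 + 3.0689*h^4 + 3.0761*h^3 - 6.3214*h^2 + 7.9377*h - 0.7155
(5) = 11.7936*o^4 - 11.3112*o^3 + 29.7771*o^2 - 12.912*o + 15.36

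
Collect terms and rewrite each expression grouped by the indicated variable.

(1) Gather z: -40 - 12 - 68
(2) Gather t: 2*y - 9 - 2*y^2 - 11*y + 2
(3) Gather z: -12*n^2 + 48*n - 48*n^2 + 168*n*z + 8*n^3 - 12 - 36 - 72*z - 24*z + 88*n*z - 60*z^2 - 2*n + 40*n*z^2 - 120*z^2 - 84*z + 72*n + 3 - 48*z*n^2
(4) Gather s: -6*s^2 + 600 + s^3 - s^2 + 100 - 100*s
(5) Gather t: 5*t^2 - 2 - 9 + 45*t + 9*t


(1) = -120
(2) = -2*y^2 - 9*y - 7
(3) = 8*n^3 - 60*n^2 + 118*n + z^2*(40*n - 180) + z*(-48*n^2 + 256*n - 180) - 45
(4) = s^3 - 7*s^2 - 100*s + 700
(5) = 5*t^2 + 54*t - 11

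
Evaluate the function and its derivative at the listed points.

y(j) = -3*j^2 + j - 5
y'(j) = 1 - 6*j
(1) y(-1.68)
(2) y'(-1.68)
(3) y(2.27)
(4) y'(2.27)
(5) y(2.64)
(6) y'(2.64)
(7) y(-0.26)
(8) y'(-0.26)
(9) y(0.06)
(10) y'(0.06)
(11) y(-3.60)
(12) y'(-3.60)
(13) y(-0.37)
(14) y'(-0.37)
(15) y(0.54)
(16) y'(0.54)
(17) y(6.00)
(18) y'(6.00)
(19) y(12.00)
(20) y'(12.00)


(1) = -15.15
(2) = 11.08
(3) = -18.19
(4) = -12.62
(5) = -23.27
(6) = -14.84
(7) = -5.46
(8) = 2.56
(9) = -4.95
(10) = 0.64
(11) = -47.48
(12) = 22.60
(13) = -5.78
(14) = 3.22
(15) = -5.33
(16) = -2.24
(17) = -107.00
(18) = -35.00
(19) = -425.00
(20) = -71.00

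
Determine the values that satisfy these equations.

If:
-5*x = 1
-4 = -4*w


Then:
w = 1
x = -1/5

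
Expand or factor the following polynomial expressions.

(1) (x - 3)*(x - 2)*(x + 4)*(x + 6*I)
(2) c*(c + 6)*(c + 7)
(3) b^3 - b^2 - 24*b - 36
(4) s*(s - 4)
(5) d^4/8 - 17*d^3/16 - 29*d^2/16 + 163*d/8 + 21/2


(1) = x^4 - x^3 + 6*I*x^3 - 14*x^2 - 6*I*x^2 + 24*x - 84*I*x + 144*I
(2) = c^3 + 13*c^2 + 42*c
(3) = (b - 6)*(b + 2)*(b + 3)
(4) = s^2 - 4*s
(5) = (d/4 + 1)*(d/2 + 1/4)*(d - 7)*(d - 6)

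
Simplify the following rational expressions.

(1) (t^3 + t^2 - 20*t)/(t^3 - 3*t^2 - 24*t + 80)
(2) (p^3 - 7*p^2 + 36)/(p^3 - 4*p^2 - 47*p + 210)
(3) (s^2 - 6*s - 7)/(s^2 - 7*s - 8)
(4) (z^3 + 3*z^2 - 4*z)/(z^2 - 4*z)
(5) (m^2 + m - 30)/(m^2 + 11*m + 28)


(1) = t/(t - 4)
(2) = (p^2 - p - 6)/(p^2 + 2*p - 35)
(3) = (s - 7)/(s - 8)
(4) = (z^2 + 3*z - 4)/(z - 4)
(5) = (m^2 + m - 30)/(m^2 + 11*m + 28)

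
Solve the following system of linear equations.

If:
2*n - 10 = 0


Then:
n = 5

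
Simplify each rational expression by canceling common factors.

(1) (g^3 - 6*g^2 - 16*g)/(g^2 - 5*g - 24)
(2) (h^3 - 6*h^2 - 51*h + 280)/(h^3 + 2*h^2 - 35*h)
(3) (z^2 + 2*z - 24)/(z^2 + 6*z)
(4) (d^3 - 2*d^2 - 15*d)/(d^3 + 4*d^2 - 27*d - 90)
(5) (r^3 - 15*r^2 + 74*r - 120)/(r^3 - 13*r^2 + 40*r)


(1) = (g^2 + 2*g)/(g + 3)
(2) = (h - 8)/h
(3) = (z - 4)/z
(4) = d/(d + 6)
(5) = (r^2 - 10*r + 24)/(r^2 - 8*r)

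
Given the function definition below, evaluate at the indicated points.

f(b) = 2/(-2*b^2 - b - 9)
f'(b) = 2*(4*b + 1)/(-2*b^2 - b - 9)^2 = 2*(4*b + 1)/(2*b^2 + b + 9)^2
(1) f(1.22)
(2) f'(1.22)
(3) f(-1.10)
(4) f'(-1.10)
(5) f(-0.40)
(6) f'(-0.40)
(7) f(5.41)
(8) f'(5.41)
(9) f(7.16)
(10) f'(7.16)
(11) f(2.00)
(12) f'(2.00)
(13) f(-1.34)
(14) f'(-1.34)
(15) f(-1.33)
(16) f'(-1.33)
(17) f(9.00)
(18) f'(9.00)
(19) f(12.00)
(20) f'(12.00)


(1) = -0.15
(2) = 0.07
(3) = -0.19
(4) = -0.06
(5) = -0.22
(6) = -0.02
(7) = -0.03
(8) = 0.01
(9) = -0.02
(10) = 0.00
(11) = -0.11
(12) = 0.05
(13) = -0.18
(14) = -0.07
(15) = -0.18
(16) = -0.07
(17) = -0.01
(18) = 0.00
(19) = -0.01
(20) = 0.00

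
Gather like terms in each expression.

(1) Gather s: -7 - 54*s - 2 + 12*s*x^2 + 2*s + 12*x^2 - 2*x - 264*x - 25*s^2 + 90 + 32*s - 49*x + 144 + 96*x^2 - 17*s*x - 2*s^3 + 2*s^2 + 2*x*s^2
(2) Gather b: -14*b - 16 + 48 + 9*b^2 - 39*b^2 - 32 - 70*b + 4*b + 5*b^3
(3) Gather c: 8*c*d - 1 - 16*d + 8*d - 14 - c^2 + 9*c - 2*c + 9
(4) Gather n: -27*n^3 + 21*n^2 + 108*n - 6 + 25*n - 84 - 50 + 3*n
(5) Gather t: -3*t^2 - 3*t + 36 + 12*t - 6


(1) = -2*s^3 + s^2*(2*x - 23) + s*(12*x^2 - 17*x - 20) + 108*x^2 - 315*x + 225
(2) = 5*b^3 - 30*b^2 - 80*b
(3) = -c^2 + c*(8*d + 7) - 8*d - 6
(4) = -27*n^3 + 21*n^2 + 136*n - 140
(5) = -3*t^2 + 9*t + 30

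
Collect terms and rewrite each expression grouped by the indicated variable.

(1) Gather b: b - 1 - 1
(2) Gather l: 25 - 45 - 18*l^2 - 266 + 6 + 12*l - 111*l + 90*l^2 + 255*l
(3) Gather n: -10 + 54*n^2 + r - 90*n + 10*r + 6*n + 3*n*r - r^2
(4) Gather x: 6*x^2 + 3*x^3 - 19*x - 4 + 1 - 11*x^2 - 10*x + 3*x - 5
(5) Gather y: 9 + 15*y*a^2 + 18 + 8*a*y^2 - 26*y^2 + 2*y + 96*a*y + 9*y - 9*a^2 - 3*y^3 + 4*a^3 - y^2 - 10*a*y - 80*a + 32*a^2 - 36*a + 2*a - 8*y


(1) = b - 2
(2) = 72*l^2 + 156*l - 280
(3) = 54*n^2 + n*(3*r - 84) - r^2 + 11*r - 10
(4) = 3*x^3 - 5*x^2 - 26*x - 8
(5) = 4*a^3 + 23*a^2 - 114*a - 3*y^3 + y^2*(8*a - 27) + y*(15*a^2 + 86*a + 3) + 27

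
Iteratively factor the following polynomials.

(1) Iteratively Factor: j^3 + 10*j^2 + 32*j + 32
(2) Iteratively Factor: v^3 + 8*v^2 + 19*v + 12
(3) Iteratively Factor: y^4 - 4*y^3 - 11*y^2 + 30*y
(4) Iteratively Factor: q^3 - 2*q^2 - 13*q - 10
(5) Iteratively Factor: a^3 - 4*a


(1) = (j + 4)*(j^2 + 6*j + 8) = (j + 4)^2*(j + 2)
(2) = (v + 3)*(v^2 + 5*v + 4) = (v + 1)*(v + 3)*(v + 4)
(3) = (y)*(y^3 - 4*y^2 - 11*y + 30) = y*(y - 5)*(y^2 + y - 6) = y*(y - 5)*(y - 2)*(y + 3)
(4) = (q - 5)*(q^2 + 3*q + 2) = (q - 5)*(q + 1)*(q + 2)
(5) = (a - 2)*(a^2 + 2*a) = (a - 2)*(a + 2)*(a)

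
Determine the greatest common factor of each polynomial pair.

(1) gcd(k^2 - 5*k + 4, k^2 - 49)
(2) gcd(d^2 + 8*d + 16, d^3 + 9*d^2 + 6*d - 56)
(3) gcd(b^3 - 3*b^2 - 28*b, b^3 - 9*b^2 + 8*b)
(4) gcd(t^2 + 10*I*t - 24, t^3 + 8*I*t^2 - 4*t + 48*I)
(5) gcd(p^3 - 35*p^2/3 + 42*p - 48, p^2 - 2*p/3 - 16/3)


(1) = 1
(2) = d + 4
(3) = b
(4) = gcd((t + 4*I)*(t + 6*I), (t - 2*I)*(t + 4*I)*(t + 6*I)) = t^2 + 10*I*t - 24
(5) = p - 8/3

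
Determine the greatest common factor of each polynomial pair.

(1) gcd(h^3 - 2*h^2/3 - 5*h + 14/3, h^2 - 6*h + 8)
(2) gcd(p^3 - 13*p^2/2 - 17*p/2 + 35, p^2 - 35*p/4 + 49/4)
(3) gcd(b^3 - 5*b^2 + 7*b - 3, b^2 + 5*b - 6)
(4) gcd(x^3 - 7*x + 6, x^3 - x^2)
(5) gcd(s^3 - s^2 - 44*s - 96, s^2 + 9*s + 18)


(1) = gcd((h - 2)*(h - 1)*(h + 7/3), (h - 4)*(h - 2)) = h - 2
(2) = gcd((p - 7)*(p - 2)*(p + 5/2), (p - 7)*(p - 7/4)) = p - 7
(3) = b - 1
(4) = x - 1
(5) = gcd((s - 8)*(s + 3)*(s + 4), (s + 3)*(s + 6)) = s + 3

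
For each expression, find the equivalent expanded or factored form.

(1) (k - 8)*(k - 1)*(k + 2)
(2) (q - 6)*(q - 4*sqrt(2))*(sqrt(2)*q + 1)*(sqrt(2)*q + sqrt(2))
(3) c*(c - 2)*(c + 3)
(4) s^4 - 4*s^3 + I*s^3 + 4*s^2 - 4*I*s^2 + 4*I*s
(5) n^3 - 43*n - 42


(1) = k^3 - 7*k^2 - 10*k + 16
(2) = 2*q^4 - 10*q^3 - 7*sqrt(2)*q^3 - 20*q^2 + 35*sqrt(2)*q^2 + 40*q + 42*sqrt(2)*q + 48
(3) = c^3 + c^2 - 6*c
(4) = s*(s - 2)^2*(s + I)
(5) = (n - 7)*(n + 1)*(n + 6)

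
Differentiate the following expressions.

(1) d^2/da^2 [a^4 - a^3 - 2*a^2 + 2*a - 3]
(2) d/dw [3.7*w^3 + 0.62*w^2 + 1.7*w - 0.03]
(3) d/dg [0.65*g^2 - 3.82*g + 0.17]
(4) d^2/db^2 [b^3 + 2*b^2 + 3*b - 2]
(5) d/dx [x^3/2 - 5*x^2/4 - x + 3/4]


(1) = 12*a^2 - 6*a - 4
(2) = 11.1*w^2 + 1.24*w + 1.7
(3) = 1.3*g - 3.82
(4) = 6*b + 4
(5) = 3*x^2/2 - 5*x/2 - 1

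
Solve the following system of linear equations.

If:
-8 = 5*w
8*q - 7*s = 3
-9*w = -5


Then:
No Solution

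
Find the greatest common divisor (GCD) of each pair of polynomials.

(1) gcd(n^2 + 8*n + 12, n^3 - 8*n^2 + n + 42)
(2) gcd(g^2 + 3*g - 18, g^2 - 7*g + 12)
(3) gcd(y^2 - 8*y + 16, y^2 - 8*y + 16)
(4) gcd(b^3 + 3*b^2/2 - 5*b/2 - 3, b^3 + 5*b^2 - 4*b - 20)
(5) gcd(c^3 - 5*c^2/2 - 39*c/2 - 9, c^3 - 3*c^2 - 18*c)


(1) = gcd((n + 2)*(n + 6), (n - 7)*(n - 3)*(n + 2)) = n + 2
(2) = gcd((g - 3)*(g + 6), (g - 4)*(g - 3)) = g - 3
(3) = y^2 - 8*y + 16
(4) = gcd((b - 3/2)*(b + 1)*(b + 2), (b - 2)*(b + 2)*(b + 5)) = b + 2
(5) = c^2 - 3*c - 18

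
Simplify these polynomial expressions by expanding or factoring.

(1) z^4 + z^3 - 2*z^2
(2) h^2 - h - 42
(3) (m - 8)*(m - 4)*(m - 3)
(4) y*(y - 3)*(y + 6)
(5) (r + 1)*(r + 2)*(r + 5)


(1) = z^2*(z - 1)*(z + 2)
(2) = (h - 7)*(h + 6)
(3) = m^3 - 15*m^2 + 68*m - 96
(4) = y^3 + 3*y^2 - 18*y
(5) = r^3 + 8*r^2 + 17*r + 10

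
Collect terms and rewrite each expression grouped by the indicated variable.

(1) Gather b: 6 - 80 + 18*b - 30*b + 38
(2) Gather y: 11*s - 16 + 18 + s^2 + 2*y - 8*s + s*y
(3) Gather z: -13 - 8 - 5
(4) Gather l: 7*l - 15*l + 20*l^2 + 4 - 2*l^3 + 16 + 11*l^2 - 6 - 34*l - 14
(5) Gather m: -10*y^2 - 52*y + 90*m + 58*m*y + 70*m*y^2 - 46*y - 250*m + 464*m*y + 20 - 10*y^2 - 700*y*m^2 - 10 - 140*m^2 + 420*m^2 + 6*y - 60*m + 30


(1) = -12*b - 36
(2) = s^2 + 3*s + y*(s + 2) + 2
(3) = -26
(4) = -2*l^3 + 31*l^2 - 42*l
(5) = m^2*(280 - 700*y) + m*(70*y^2 + 522*y - 220) - 20*y^2 - 92*y + 40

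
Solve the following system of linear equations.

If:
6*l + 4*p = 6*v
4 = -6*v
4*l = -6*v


Then:
l = 1
p = -5/2
v = -2/3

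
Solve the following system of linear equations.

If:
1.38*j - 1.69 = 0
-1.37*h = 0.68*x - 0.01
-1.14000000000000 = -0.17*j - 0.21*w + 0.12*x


Then:
h = 0.0072992700729927 - 0.496350364963504*x
j = 1.22
w = 0.571428571428571*x + 4.43719806763285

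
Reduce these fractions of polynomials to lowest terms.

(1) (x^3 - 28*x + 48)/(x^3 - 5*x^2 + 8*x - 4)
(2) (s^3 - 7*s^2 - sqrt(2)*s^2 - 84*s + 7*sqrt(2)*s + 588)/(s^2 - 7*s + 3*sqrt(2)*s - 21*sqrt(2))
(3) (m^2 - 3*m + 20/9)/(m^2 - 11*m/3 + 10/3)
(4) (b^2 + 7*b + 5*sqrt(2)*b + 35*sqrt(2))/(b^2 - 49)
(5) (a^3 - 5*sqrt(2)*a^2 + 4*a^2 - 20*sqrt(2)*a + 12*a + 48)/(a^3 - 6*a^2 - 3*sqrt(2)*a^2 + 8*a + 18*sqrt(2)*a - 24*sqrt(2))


(1) = (x^2 + 2*x - 24)/(x^2 - 3*x + 2)
(2) = (s^2 - sqrt(2)*s - 84)/(s + 3*sqrt(2))
(3) = (3*m - 4)/(3*m - 6)
(4) = (b + 5*sqrt(2))/(b - 7)
(5) = (a^2 + a*(4 - 2*sqrt(2)) - 8*sqrt(2))/(a^2 - 6*a + 8)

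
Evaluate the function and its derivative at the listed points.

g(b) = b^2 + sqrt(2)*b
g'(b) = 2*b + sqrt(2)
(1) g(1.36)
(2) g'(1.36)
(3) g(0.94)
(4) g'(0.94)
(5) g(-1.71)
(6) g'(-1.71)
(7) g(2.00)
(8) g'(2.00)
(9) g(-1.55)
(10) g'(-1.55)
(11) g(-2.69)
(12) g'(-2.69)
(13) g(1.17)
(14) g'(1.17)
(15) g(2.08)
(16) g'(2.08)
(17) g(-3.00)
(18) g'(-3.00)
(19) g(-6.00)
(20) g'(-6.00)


(1) = 3.77
(2) = 4.13
(3) = 2.21
(4) = 3.29
(5) = 0.51
(6) = -2.01
(7) = 6.83
(8) = 5.41
(9) = 0.21
(10) = -1.69
(11) = 3.43
(12) = -3.97
(13) = 3.02
(14) = 3.75
(15) = 7.27
(16) = 5.57
(17) = 4.76
(18) = -4.59
(19) = 27.51
(20) = -10.59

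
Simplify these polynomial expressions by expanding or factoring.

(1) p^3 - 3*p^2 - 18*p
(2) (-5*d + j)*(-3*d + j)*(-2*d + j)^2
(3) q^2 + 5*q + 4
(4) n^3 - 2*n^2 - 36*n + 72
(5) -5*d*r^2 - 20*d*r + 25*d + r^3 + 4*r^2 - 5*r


(1) = p*(p - 6)*(p + 3)
(2) = 60*d^4 - 92*d^3*j + 51*d^2*j^2 - 12*d*j^3 + j^4
(3) = (q + 1)*(q + 4)
(4) = (n - 6)*(n - 2)*(n + 6)
(5) = (-5*d + r)*(r - 1)*(r + 5)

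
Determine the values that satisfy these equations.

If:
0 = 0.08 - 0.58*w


Then:
w = 0.14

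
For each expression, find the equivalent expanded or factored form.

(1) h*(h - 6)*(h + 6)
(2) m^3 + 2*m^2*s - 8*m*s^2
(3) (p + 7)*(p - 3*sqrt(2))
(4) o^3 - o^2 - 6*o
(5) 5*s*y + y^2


(1) = h^3 - 36*h
(2) = m*(m - 2*s)*(m + 4*s)
(3) = p^2 - 3*sqrt(2)*p + 7*p - 21*sqrt(2)
(4) = o*(o - 3)*(o + 2)
(5) = y*(5*s + y)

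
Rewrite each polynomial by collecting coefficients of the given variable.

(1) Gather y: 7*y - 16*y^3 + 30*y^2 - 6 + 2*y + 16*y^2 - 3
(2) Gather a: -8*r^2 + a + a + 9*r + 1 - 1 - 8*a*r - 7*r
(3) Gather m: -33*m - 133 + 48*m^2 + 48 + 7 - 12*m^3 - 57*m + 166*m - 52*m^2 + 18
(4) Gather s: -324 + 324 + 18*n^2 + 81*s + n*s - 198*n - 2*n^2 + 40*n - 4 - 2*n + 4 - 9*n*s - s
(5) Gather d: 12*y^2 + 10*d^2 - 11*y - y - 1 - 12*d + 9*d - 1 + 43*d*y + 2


(1) = -16*y^3 + 46*y^2 + 9*y - 9
(2) = a*(2 - 8*r) - 8*r^2 + 2*r
(3) = -12*m^3 - 4*m^2 + 76*m - 60
(4) = 16*n^2 - 160*n + s*(80 - 8*n)
(5) = 10*d^2 + d*(43*y - 3) + 12*y^2 - 12*y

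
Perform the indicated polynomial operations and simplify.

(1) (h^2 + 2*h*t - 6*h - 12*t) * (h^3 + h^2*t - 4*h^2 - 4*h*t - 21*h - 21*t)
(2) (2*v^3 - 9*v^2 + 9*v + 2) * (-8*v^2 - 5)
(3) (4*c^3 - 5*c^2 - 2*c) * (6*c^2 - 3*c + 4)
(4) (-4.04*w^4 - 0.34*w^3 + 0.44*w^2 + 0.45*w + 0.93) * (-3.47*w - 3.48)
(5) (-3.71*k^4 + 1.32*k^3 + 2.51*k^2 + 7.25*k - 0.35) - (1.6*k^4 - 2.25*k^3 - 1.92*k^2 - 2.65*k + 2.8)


(1) = h^5 + 3*h^4*t - 10*h^4 + 2*h^3*t^2 - 30*h^3*t + 3*h^3 - 20*h^2*t^2 + 9*h^2*t + 126*h^2 + 6*h*t^2 + 378*h*t + 252*t^2
(2) = -16*v^5 + 72*v^4 - 82*v^3 + 29*v^2 - 45*v - 10
(3) = 24*c^5 - 42*c^4 + 19*c^3 - 14*c^2 - 8*c
(4) = 14.0188*w^5 + 15.239*w^4 - 0.3436*w^3 - 3.0927*w^2 - 4.7931*w - 3.2364
(5) = -5.31*k^4 + 3.57*k^3 + 4.43*k^2 + 9.9*k - 3.15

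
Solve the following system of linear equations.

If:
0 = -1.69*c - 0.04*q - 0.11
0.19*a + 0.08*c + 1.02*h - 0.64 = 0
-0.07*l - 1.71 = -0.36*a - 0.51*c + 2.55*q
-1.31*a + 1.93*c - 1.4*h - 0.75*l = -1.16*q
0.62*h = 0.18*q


Then:
a = 3.44
c = -0.06
h = -0.01
l = -6.20
q = -0.03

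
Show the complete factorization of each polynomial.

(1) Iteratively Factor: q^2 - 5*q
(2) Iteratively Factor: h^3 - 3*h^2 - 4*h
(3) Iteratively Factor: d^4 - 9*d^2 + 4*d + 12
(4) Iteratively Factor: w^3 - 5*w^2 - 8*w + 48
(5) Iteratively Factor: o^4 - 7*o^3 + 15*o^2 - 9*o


(1) = (q)*(q - 5)
(2) = (h - 4)*(h^2 + h) = (h - 4)*(h + 1)*(h)
(3) = (d + 3)*(d^3 - 3*d^2 + 4) = (d - 2)*(d + 3)*(d^2 - d - 2) = (d - 2)*(d + 1)*(d + 3)*(d - 2)
(4) = (w - 4)*(w^2 - w - 12) = (w - 4)^2*(w + 3)
(5) = (o - 3)*(o^3 - 4*o^2 + 3*o) = (o - 3)*(o - 1)*(o^2 - 3*o) = (o - 3)^2*(o - 1)*(o)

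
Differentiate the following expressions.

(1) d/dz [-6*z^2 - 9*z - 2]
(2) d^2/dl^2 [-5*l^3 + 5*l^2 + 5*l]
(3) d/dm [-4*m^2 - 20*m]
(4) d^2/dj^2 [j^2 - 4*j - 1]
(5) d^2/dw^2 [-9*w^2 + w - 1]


(1) = -12*z - 9
(2) = 10 - 30*l
(3) = -8*m - 20
(4) = 2
(5) = -18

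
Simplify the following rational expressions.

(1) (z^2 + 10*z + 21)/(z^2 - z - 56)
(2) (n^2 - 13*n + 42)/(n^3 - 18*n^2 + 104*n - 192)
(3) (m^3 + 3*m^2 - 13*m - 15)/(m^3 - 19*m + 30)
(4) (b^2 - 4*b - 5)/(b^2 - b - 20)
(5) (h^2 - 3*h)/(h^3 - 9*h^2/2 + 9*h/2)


(1) = (z + 3)/(z - 8)
(2) = (n - 7)/(n^2 - 12*n + 32)
(3) = (m + 1)/(m - 2)
(4) = (b + 1)/(b + 4)
(5) = 2/(2*h - 3)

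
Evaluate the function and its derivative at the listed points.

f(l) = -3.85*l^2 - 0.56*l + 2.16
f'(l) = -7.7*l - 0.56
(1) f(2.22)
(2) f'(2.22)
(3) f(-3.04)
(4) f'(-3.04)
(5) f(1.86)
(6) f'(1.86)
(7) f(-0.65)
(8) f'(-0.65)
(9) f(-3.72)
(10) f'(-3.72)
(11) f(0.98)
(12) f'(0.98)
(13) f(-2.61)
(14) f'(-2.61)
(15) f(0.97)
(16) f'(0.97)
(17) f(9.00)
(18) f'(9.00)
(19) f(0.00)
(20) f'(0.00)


(1) = -18.06
(2) = -17.65
(3) = -31.72
(4) = 22.85
(5) = -12.20
(6) = -14.88
(7) = 0.90
(8) = 4.45
(9) = -49.03
(10) = 28.08
(11) = -2.09
(12) = -8.11
(13) = -22.60
(14) = 19.54
(15) = -2.01
(16) = -8.03
(17) = -314.73
(18) = -69.86
(19) = 2.16
(20) = -0.56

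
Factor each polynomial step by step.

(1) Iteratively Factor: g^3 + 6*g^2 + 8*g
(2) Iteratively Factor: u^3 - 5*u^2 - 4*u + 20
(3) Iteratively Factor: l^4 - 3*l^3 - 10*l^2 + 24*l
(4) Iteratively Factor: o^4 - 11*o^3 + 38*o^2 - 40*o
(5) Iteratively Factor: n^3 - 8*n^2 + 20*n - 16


(1) = (g + 2)*(g^2 + 4*g) = g*(g + 2)*(g + 4)
(2) = (u - 5)*(u^2 - 4) = (u - 5)*(u + 2)*(u - 2)
(3) = (l + 3)*(l^3 - 6*l^2 + 8*l) = l*(l + 3)*(l^2 - 6*l + 8) = l*(l - 4)*(l + 3)*(l - 2)
(4) = (o)*(o^3 - 11*o^2 + 38*o - 40) = o*(o - 4)*(o^2 - 7*o + 10) = o*(o - 4)*(o - 2)*(o - 5)
(5) = (n - 4)*(n^2 - 4*n + 4) = (n - 4)*(n - 2)*(n - 2)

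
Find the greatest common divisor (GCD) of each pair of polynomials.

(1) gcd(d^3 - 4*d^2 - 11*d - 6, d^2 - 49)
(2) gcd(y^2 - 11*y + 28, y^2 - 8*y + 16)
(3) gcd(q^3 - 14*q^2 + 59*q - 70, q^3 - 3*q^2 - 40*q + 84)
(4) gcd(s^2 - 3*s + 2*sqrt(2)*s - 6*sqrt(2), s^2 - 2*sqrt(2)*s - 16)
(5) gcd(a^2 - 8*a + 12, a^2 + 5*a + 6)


(1) = gcd((d - 6)*(d + 1)^2, (d - 7)*(d + 7)) = 1
(2) = gcd((y - 7)*(y - 4), (y - 4)^2) = y - 4
(3) = gcd((q - 7)*(q - 5)*(q - 2), (q - 7)*(q - 2)*(q + 6)) = q^2 - 9*q + 14
(4) = gcd((s - 3)*(s + 2*sqrt(2)), (s - 4*sqrt(2))*(s + 2*sqrt(2))) = s + 2*sqrt(2)
(5) = 1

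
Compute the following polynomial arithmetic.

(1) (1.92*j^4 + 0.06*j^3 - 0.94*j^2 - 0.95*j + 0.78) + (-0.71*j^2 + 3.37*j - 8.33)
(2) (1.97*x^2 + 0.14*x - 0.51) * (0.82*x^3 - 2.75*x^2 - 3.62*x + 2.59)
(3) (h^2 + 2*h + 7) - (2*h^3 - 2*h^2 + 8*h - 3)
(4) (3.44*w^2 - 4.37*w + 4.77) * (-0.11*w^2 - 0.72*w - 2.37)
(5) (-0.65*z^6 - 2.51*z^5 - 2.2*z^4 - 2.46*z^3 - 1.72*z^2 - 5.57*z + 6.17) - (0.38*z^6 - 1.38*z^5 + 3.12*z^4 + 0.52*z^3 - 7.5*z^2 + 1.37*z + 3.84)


(1) = 1.92*j^4 + 0.06*j^3 - 1.65*j^2 + 2.42*j - 7.55
(2) = 1.6154*x^5 - 5.3027*x^4 - 7.9346*x^3 + 5.998*x^2 + 2.2088*x - 1.3209
(3) = -2*h^3 + 3*h^2 - 6*h + 10
(4) = -0.3784*w^4 - 1.9961*w^3 - 5.5311*w^2 + 6.9225*w - 11.3049
(5) = -1.03*z^6 - 1.13*z^5 - 5.32*z^4 - 2.98*z^3 + 5.78*z^2 - 6.94*z + 2.33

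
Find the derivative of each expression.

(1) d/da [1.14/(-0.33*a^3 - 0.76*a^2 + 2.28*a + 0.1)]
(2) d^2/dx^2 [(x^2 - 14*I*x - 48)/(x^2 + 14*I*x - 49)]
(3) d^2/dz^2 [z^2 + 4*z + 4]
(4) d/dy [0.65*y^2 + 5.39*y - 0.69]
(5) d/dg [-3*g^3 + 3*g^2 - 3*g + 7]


(1) = (1.1286*a^2 + 1.7328*a - 2.5992)/(0.33*a^3 + 0.76*a^2 - 2.28*a - 0.1)^2
(2) = 2*(-28*I*x - 389)/(x^4 + 28*I*x^3 - 294*x^2 - 1372*I*x + 2401)
(3) = 2
(4) = 1.3*y + 5.39
(5) = -9*g^2 + 6*g - 3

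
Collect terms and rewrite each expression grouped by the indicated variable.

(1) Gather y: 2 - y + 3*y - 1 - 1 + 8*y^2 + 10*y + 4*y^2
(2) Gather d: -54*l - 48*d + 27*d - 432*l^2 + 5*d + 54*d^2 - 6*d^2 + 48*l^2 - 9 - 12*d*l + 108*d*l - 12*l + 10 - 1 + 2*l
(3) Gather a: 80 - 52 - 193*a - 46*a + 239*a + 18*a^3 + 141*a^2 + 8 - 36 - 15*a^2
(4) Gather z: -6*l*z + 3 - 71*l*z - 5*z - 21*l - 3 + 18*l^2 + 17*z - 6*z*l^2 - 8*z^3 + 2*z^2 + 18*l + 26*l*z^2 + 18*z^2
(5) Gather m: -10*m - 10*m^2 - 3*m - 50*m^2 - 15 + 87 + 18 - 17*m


(1) = 12*y^2 + 12*y
(2) = 48*d^2 + d*(96*l - 16) - 384*l^2 - 64*l
(3) = 18*a^3 + 126*a^2
(4) = 18*l^2 - 3*l - 8*z^3 + z^2*(26*l + 20) + z*(-6*l^2 - 77*l + 12)
(5) = -60*m^2 - 30*m + 90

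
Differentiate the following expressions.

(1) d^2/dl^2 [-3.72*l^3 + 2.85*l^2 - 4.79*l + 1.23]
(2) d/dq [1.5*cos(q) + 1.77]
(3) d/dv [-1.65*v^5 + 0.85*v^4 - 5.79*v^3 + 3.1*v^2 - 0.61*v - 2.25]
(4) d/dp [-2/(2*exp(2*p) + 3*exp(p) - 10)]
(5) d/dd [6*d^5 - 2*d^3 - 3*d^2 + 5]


(1) = 5.7 - 22.32*l
(2) = -1.5*sin(q)
(3) = -8.25*v^4 + 3.4*v^3 - 17.37*v^2 + 6.2*v - 0.61
(4) = (8*exp(p) + 6)*exp(p)/(2*exp(2*p) + 3*exp(p) - 10)^2
(5) = 6*d*(5*d^3 - d - 1)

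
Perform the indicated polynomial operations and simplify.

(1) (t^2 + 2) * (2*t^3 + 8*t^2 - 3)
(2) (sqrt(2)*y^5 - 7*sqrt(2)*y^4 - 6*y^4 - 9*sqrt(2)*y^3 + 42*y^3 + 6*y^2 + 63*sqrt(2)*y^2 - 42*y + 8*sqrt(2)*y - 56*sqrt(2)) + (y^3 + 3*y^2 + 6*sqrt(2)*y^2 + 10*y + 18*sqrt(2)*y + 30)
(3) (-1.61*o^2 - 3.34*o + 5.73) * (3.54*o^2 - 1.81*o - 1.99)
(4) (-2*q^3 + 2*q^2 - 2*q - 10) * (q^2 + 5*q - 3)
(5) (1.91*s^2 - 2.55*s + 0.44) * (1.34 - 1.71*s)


(1) = 2*t^5 + 8*t^4 + 4*t^3 + 13*t^2 - 6
(2) = sqrt(2)*y^5 - 7*sqrt(2)*y^4 - 6*y^4 - 9*sqrt(2)*y^3 + 43*y^3 + 9*y^2 + 69*sqrt(2)*y^2 - 32*y + 26*sqrt(2)*y - 56*sqrt(2) + 30
(3) = -5.6994*o^4 - 8.9095*o^3 + 29.5335*o^2 - 3.7247*o - 11.4027
(4) = -2*q^5 - 8*q^4 + 14*q^3 - 26*q^2 - 44*q + 30
(5) = -3.2661*s^3 + 6.9199*s^2 - 4.1694*s + 0.5896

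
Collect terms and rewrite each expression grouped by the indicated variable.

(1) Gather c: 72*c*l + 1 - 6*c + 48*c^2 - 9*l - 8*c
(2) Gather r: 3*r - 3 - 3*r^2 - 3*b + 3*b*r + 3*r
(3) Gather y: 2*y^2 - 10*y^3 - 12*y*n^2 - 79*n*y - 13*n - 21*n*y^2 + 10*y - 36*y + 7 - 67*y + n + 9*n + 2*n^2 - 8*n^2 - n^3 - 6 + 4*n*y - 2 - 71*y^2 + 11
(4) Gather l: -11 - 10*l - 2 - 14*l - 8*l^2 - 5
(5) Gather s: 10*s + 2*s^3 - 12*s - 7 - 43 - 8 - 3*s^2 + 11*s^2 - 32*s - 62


(1) = 48*c^2 + c*(72*l - 14) - 9*l + 1
(2) = -3*b - 3*r^2 + r*(3*b + 6) - 3
(3) = -n^3 - 6*n^2 - 3*n - 10*y^3 + y^2*(-21*n - 69) + y*(-12*n^2 - 75*n - 93) + 10
(4) = -8*l^2 - 24*l - 18
(5) = 2*s^3 + 8*s^2 - 34*s - 120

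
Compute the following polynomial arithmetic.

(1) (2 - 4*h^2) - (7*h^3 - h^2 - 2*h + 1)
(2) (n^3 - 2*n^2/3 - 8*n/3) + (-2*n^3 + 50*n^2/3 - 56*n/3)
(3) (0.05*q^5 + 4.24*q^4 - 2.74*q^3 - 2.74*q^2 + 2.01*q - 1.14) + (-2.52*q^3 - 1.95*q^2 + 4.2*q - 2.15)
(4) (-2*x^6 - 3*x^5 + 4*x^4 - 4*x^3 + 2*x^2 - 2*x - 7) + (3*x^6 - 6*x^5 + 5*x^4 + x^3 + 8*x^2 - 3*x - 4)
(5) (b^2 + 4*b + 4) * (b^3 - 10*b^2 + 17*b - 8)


(1) = -7*h^3 - 3*h^2 + 2*h + 1
(2) = -n^3 + 16*n^2 - 64*n/3
(3) = 0.05*q^5 + 4.24*q^4 - 5.26*q^3 - 4.69*q^2 + 6.21*q - 3.29
(4) = x^6 - 9*x^5 + 9*x^4 - 3*x^3 + 10*x^2 - 5*x - 11
(5) = b^5 - 6*b^4 - 19*b^3 + 20*b^2 + 36*b - 32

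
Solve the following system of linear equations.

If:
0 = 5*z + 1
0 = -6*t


Then:
t = 0
z = -1/5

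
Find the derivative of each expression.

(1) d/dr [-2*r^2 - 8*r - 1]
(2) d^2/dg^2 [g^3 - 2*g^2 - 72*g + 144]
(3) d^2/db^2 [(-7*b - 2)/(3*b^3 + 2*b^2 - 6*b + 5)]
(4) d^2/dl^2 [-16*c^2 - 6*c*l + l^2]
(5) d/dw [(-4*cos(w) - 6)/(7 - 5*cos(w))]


(1) = -4*r - 8
(2) = 6*g - 4
(3) = 2*(-189*b^5 - 234*b^4 - 250*b^3 + 714*b^2 + 372*b - 262)/(27*b^9 + 54*b^8 - 126*b^7 - 73*b^6 + 432*b^5 - 264*b^4 - 351*b^3 + 690*b^2 - 450*b + 125)
(4) = 2
(5) = 58*sin(w)/(5*cos(w) - 7)^2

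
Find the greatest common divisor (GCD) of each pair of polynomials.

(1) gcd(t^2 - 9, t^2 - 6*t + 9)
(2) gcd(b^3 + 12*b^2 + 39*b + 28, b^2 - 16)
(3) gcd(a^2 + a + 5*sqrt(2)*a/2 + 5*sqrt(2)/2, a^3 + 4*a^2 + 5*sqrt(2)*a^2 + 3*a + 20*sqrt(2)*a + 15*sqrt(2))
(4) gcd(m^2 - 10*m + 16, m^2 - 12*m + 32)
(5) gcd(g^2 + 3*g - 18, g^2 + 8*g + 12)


(1) = t - 3
(2) = b + 4
(3) = gcd((a + 1)*(a + 5*sqrt(2)/2), (a + 1)*(a + 3)*(a + 5*sqrt(2))) = a + 1
(4) = gcd((m - 8)*(m - 2), (m - 8)*(m - 4)) = m - 8
(5) = g + 6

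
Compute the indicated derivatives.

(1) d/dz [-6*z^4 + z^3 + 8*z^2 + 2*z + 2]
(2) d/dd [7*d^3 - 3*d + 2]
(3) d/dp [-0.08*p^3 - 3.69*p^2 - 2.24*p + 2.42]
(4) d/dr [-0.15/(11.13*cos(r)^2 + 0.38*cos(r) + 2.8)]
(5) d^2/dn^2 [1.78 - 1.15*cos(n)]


(1) = -24*z^3 + 3*z^2 + 16*z + 2
(2) = 21*d^2 - 3
(3) = -0.24*p^2 - 7.38*p - 2.24
(4) = -(3.339*cos(r) + 0.057)*sin(r)/(11.13*cos(r)^2 + 0.38*cos(r) + 2.8)^2
(5) = 1.15*cos(n)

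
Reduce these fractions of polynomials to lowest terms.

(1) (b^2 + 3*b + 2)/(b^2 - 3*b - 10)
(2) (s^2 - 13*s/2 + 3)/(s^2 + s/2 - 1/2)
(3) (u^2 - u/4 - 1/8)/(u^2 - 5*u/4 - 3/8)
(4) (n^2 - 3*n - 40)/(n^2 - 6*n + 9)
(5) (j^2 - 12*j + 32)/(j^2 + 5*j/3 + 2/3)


(1) = (b + 1)/(b - 5)
(2) = (s - 6)/(s + 1)
(3) = (2*u - 1)/(2*u - 3)
(4) = (n^2 - 3*n - 40)/(n^2 - 6*n + 9)
(5) = (3*j^2 - 36*j + 96)/(3*j^2 + 5*j + 2)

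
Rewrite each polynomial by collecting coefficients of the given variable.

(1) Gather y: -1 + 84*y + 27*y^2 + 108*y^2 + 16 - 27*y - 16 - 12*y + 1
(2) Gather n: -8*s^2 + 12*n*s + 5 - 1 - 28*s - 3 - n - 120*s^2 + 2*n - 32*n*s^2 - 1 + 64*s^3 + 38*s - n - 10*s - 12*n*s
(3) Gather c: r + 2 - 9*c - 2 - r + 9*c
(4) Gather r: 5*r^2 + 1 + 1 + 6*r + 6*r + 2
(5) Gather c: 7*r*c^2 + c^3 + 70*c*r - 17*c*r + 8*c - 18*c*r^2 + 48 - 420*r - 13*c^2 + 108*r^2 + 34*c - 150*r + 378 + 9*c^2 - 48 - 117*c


(1) = 135*y^2 + 45*y
(2) = -32*n*s^2 + 64*s^3 - 128*s^2
(3) = 0
(4) = 5*r^2 + 12*r + 4
(5) = c^3 + c^2*(7*r - 4) + c*(-18*r^2 + 53*r - 75) + 108*r^2 - 570*r + 378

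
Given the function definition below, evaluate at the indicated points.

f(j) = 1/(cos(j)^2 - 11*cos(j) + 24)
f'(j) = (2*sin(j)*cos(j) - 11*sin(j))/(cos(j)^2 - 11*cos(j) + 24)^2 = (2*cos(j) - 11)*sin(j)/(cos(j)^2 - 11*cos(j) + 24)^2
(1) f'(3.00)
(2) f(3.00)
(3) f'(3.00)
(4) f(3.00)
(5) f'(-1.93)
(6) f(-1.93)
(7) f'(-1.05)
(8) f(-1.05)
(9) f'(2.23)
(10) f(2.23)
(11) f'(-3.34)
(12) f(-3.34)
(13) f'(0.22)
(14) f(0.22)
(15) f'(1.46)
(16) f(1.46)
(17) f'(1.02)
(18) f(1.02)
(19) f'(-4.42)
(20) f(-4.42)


(1) = -0.00
(2) = 0.03
(3) = -0.00
(4) = 0.03
(5) = 0.01
(6) = 0.04
(7) = 0.02
(8) = 0.05
(9) = -0.01
(10) = 0.03
(11) = -0.00
(12) = 0.03
(13) = -0.01
(14) = 0.07
(15) = -0.02
(16) = 0.04
(17) = -0.02
(18) = 0.05
(19) = -0.01
(20) = 0.04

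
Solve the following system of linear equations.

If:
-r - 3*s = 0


Then:
r = -3*s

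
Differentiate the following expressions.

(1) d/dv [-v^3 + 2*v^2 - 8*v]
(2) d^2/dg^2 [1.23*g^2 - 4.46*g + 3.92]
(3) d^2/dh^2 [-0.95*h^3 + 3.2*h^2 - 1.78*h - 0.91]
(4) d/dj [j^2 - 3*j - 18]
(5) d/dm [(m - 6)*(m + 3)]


(1) = -3*v^2 + 4*v - 8
(2) = 2.46000000000000
(3) = 6.4 - 5.7*h
(4) = 2*j - 3
(5) = 2*m - 3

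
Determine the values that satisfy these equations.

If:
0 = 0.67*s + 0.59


Then:
s = -0.88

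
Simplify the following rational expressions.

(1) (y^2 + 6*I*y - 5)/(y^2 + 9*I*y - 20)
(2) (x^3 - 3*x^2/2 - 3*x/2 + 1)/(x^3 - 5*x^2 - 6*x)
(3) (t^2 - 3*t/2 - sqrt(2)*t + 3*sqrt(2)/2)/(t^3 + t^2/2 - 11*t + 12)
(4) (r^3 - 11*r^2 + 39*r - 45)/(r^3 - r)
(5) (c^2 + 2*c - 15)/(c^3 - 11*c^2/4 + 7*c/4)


(1) = (y + I)/(y + 4*I)
(2) = (2*x^2 - 5*x + 2)/(2*x^2 - 12*x)
(3) = (4*t - 4*sqrt(2))/(4*t^2 + 8*t - 32)
(4) = (r^3 - 11*r^2 + 39*r - 45)/(r^3 - r)
(5) = (4*c^2 + 8*c - 60)/(4*c^3 - 11*c^2 + 7*c)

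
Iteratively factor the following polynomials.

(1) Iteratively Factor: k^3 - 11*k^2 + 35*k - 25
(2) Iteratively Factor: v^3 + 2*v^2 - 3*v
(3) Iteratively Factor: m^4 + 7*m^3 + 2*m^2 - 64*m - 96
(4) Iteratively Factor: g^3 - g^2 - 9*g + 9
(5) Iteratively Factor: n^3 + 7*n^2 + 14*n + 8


(1) = (k - 5)*(k^2 - 6*k + 5) = (k - 5)*(k - 1)*(k - 5)
(2) = (v - 1)*(v^2 + 3*v) = v*(v - 1)*(v + 3)
(3) = (m - 3)*(m^3 + 10*m^2 + 32*m + 32) = (m - 3)*(m + 4)*(m^2 + 6*m + 8) = (m - 3)*(m + 2)*(m + 4)*(m + 4)
(4) = (g - 1)*(g^2 - 9) = (g - 1)*(g + 3)*(g - 3)
(5) = (n + 2)*(n^2 + 5*n + 4) = (n + 2)*(n + 4)*(n + 1)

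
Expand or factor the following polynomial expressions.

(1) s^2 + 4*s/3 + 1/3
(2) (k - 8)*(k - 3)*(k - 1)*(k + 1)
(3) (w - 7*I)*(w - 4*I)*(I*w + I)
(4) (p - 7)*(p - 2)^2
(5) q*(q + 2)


(1) = (s + 1/3)*(s + 1)
(2) = k^4 - 11*k^3 + 23*k^2 + 11*k - 24
(3) = I*w^3 + 11*w^2 + I*w^2 + 11*w - 28*I*w - 28*I
(4) = p^3 - 11*p^2 + 32*p - 28
(5) = q^2 + 2*q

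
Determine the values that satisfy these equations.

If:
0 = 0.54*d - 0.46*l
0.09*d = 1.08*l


Then:
d = 0.00
l = 0.00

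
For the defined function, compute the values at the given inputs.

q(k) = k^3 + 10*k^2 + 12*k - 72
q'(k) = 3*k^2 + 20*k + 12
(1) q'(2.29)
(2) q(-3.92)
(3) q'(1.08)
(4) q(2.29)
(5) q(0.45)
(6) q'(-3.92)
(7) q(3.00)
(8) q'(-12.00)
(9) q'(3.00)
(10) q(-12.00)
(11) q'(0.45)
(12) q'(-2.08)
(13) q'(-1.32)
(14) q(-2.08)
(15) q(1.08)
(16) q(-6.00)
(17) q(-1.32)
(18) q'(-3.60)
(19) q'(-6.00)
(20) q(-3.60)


(1) = 73.53
(2) = -25.61
(3) = 37.10
(4) = 19.93
(5) = -64.48
(6) = -20.30
(7) = 81.00
(8) = 204.00
(9) = 99.00
(10) = -504.00
(11) = 21.61
(12) = -16.62
(13) = -9.17
(14) = -62.69
(15) = -46.12
(16) = 0.00
(17) = -72.72
(18) = -21.12
(19) = 0.00
(20) = -32.26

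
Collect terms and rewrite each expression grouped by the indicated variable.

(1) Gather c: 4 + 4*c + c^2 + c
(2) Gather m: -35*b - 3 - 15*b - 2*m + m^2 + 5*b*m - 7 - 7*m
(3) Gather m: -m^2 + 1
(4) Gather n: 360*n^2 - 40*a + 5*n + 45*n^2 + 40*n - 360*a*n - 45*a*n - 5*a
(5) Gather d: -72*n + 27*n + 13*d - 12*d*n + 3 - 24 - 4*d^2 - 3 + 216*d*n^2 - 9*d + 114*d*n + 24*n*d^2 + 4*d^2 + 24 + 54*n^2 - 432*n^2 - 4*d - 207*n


(1) = c^2 + 5*c + 4
(2) = -50*b + m^2 + m*(5*b - 9) - 10
(3) = 1 - m^2
(4) = -45*a + 405*n^2 + n*(45 - 405*a)
(5) = 24*d^2*n + d*(216*n^2 + 102*n) - 378*n^2 - 252*n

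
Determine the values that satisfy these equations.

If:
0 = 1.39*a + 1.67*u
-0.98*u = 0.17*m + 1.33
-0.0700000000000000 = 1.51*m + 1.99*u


Then:
a = 2.10
m = 2.26
u = -1.75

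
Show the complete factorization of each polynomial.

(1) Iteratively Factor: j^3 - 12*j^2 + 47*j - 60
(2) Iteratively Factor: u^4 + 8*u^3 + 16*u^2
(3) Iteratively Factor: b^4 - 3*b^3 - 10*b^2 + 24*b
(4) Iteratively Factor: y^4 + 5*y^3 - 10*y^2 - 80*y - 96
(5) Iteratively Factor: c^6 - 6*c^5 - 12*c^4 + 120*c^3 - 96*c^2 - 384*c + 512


(1) = (j - 3)*(j^2 - 9*j + 20) = (j - 4)*(j - 3)*(j - 5)
(2) = (u)*(u^3 + 8*u^2 + 16*u) = u*(u + 4)*(u^2 + 4*u) = u^2*(u + 4)*(u + 4)
(3) = (b + 3)*(b^3 - 6*b^2 + 8*b) = (b - 4)*(b + 3)*(b^2 - 2*b) = (b - 4)*(b - 2)*(b + 3)*(b)
(4) = (y + 2)*(y^3 + 3*y^2 - 16*y - 48) = (y + 2)*(y + 4)*(y^2 - y - 12) = (y - 4)*(y + 2)*(y + 4)*(y + 3)
(5) = (c - 2)*(c^5 - 4*c^4 - 20*c^3 + 80*c^2 + 64*c - 256) = (c - 4)*(c - 2)*(c^4 - 20*c^2 + 64) = (c - 4)*(c - 2)*(c + 4)*(c^3 - 4*c^2 - 4*c + 16) = (c - 4)*(c - 2)^2*(c + 4)*(c^2 - 2*c - 8) = (c - 4)*(c - 2)^2*(c + 2)*(c + 4)*(c - 4)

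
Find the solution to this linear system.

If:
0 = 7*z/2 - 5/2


Then:
z = 5/7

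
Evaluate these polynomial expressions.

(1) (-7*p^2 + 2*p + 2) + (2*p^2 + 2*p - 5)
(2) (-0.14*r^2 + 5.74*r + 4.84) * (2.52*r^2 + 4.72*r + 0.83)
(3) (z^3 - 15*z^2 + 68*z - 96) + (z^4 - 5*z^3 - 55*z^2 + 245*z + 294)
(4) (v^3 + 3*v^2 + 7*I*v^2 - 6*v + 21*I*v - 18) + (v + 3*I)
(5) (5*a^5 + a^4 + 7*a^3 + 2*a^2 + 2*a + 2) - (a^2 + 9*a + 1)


(1) = -5*p^2 + 4*p - 3
(2) = -0.3528*r^4 + 13.804*r^3 + 39.1734*r^2 + 27.609*r + 4.0172
(3) = z^4 - 4*z^3 - 70*z^2 + 313*z + 198
(4) = v^3 + 3*v^2 + 7*I*v^2 - 5*v + 21*I*v - 18 + 3*I
(5) = 5*a^5 + a^4 + 7*a^3 + a^2 - 7*a + 1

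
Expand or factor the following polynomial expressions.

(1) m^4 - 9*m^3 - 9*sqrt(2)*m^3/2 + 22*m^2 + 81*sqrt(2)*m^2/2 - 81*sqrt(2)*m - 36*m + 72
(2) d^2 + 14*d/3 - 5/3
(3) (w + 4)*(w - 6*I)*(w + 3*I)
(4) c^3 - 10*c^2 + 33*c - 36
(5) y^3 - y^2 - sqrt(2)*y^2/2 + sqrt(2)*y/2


(1) = (m - 6)*(m - 3)*(m - 4*sqrt(2))*(m - sqrt(2)/2)
(2) = (d - 1/3)*(d + 5)
(3) = w^3 + 4*w^2 - 3*I*w^2 + 18*w - 12*I*w + 72
(4) = (c - 4)*(c - 3)^2
(5) = y*(y - 1)*(y - sqrt(2)/2)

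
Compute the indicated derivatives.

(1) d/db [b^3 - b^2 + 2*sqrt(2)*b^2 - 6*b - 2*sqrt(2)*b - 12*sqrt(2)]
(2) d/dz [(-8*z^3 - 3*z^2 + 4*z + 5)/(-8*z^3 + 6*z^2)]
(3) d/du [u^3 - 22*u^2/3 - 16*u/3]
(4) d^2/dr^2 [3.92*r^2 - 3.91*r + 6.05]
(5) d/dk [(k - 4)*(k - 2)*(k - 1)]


(1) = 3*b^2 - 2*b + 4*sqrt(2)*b - 6 - 2*sqrt(2)
(2) = (-18*z^3 + 16*z^2 + 24*z - 15)/(z^3*(16*z^2 - 24*z + 9))
(3) = 3*u^2 - 44*u/3 - 16/3
(4) = 7.84000000000000
(5) = 3*k^2 - 14*k + 14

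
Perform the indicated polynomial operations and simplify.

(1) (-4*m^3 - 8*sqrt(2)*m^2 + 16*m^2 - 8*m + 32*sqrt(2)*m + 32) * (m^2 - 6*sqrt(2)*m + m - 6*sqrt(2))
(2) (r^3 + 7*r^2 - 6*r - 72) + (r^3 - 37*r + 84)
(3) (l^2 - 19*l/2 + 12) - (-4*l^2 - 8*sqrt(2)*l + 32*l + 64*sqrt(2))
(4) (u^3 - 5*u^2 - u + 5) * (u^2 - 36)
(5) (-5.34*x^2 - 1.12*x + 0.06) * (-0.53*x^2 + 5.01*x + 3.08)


(1) = -4*m^5 + 12*m^4 + 16*sqrt(2)*m^4 - 48*sqrt(2)*m^3 + 104*m^3 - 264*m^2 - 16*sqrt(2)*m^2 - 352*m - 144*sqrt(2)*m - 192*sqrt(2)
(2) = 2*r^3 + 7*r^2 - 43*r + 12
(3) = 5*l^2 - 83*l/2 + 8*sqrt(2)*l - 64*sqrt(2) + 12
(4) = u^5 - 5*u^4 - 37*u^3 + 185*u^2 + 36*u - 180
(5) = 2.8302*x^4 - 26.1598*x^3 - 22.0902*x^2 - 3.149*x + 0.1848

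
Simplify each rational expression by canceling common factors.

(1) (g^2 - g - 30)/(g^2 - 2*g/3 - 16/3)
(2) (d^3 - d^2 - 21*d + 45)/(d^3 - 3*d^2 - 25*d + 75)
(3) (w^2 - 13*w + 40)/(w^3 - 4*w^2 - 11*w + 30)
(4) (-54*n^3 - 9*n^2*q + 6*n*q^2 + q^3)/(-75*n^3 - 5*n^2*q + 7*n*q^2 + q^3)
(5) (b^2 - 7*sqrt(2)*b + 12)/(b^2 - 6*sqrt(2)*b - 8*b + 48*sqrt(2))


(1) = (3*g^2 - 3*g - 90)/(3*g^2 - 2*g - 16)
(2) = (d - 3)/(d - 5)
(3) = (w - 8)/(w^2 + w - 6)
(4) = (18*n^2 + 9*n*q + q^2)/(25*n^2 + 10*n*q + q^2)
(5) = (b - sqrt(2))/(b - 8)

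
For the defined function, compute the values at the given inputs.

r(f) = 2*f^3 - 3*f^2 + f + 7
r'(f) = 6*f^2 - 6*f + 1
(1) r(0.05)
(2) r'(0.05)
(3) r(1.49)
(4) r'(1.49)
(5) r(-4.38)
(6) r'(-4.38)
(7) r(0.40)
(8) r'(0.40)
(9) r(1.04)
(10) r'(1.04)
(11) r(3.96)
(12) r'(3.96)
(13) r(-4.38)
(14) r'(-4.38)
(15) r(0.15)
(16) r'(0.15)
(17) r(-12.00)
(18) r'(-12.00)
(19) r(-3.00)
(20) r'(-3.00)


(1) = 7.04
(2) = 0.71
(3) = 8.45
(4) = 5.38
(5) = -222.99
(6) = 142.39
(7) = 7.05
(8) = -0.44
(9) = 7.04
(10) = 1.25
(11) = 88.11
(12) = 71.33
(13) = -222.99
(14) = 142.39
(15) = 7.09
(16) = 0.24
(17) = -3893.00
(18) = 937.00
(19) = -77.00
(20) = 73.00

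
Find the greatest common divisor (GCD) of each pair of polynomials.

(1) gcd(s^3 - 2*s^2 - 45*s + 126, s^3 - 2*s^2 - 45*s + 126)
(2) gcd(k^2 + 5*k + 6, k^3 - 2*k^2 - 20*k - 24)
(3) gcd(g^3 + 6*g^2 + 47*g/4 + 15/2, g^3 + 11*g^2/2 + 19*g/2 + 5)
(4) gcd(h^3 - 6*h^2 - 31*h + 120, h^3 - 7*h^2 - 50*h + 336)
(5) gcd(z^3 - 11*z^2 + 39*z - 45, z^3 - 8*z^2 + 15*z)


(1) = gcd((s - 6)*(s - 3)*(s + 7), (s - 6)*(s - 3)*(s + 7)) = s^3 - 2*s^2 - 45*s + 126
(2) = k + 2
(3) = gcd((g + 3/2)*(g + 2)*(g + 5/2), (g + 1)*(g + 2)*(g + 5/2)) = g^2 + 9*g/2 + 5
(4) = gcd((h - 8)*(h - 3)*(h + 5), (h - 8)*(h - 6)*(h + 7)) = h - 8
(5) = z^2 - 8*z + 15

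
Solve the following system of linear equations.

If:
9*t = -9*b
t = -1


Then:
b = 1
t = -1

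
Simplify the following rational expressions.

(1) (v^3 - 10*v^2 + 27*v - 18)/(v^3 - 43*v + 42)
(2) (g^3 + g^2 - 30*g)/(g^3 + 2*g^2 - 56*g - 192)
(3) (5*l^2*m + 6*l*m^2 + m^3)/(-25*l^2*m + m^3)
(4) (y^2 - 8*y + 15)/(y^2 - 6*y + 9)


(1) = (v - 3)/(v + 7)
(2) = (g^2 - 5*g)/(g^2 - 4*g - 32)
(3) = (-l - m)/(5*l - m)
(4) = (y - 5)/(y - 3)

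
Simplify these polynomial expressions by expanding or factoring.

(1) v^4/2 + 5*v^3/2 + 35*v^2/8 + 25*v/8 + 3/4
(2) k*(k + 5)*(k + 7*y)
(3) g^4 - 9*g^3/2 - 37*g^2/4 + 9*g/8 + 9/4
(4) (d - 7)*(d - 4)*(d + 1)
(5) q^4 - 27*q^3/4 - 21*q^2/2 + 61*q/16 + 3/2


(1) = (v/2 + 1)*(v + 1/2)*(v + 1)*(v + 3/2)
(2) = k^3 + 7*k^2*y + 5*k^2 + 35*k*y
(3) = (g - 6)*(g - 1/2)*(g + 1/2)*(g + 3/2)
(4) = d^3 - 10*d^2 + 17*d + 28
(5) = (q - 8)*(q - 1/2)*(q + 1/4)*(q + 3/2)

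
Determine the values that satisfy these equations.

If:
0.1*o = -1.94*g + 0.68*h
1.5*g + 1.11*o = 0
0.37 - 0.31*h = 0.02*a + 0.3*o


Then:
a = 15.4438235294118*o + 18.5
g = -0.74*o
h = -1.96411764705882*o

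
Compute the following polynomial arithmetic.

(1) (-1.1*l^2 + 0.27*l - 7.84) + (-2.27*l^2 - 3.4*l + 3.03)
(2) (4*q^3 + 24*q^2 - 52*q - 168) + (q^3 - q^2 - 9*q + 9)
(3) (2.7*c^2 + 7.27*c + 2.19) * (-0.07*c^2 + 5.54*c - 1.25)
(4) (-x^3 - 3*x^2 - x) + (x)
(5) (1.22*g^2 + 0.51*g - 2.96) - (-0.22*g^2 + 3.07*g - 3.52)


(1) = -3.37*l^2 - 3.13*l - 4.81
(2) = 5*q^3 + 23*q^2 - 61*q - 159
(3) = -0.189*c^4 + 14.4491*c^3 + 36.7475*c^2 + 3.0451*c - 2.7375
(4) = -x^3 - 3*x^2
(5) = 1.44*g^2 - 2.56*g + 0.56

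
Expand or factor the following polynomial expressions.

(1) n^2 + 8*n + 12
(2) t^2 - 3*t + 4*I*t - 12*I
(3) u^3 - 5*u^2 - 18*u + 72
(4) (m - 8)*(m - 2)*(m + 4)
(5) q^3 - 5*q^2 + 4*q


(1) = (n + 2)*(n + 6)
(2) = (t - 3)*(t + 4*I)
(3) = (u - 6)*(u - 3)*(u + 4)
(4) = m^3 - 6*m^2 - 24*m + 64
(5) = q*(q - 4)*(q - 1)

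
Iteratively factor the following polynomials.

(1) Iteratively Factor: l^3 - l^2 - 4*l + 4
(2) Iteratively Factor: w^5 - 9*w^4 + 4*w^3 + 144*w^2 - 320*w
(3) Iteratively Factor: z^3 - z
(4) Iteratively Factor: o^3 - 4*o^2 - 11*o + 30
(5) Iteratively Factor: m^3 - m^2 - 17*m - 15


(1) = (l + 2)*(l^2 - 3*l + 2) = (l - 2)*(l + 2)*(l - 1)
(2) = (w - 4)*(w^4 - 5*w^3 - 16*w^2 + 80*w) = (w - 5)*(w - 4)*(w^3 - 16*w) = w*(w - 5)*(w - 4)*(w^2 - 16) = w*(w - 5)*(w - 4)*(w + 4)*(w - 4)
(3) = (z + 1)*(z^2 - z) = (z - 1)*(z + 1)*(z)
(4) = (o - 2)*(o^2 - 2*o - 15) = (o - 5)*(o - 2)*(o + 3)
(5) = (m + 1)*(m^2 - 2*m - 15) = (m - 5)*(m + 1)*(m + 3)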